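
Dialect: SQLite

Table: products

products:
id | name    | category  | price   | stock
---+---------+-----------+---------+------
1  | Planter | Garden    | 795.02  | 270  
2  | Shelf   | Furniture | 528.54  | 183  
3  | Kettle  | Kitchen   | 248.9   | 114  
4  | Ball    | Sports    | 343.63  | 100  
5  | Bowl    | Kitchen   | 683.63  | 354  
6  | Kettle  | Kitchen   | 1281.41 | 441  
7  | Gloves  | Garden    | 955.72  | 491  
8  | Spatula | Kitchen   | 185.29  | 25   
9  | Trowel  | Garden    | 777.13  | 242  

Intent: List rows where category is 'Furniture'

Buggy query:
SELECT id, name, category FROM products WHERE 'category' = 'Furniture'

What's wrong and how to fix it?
Bug: 'category' in single quotes is a string literal, not the column; the comparison is literal-vs-literal and never true

Fix: Reference the column as category without single quotes

Corrected query:
SELECT id, name, category FROM products WHERE category = 'Furniture'

Result:
id | name  | category 
---+-------+----------
2  | Shelf | Furniture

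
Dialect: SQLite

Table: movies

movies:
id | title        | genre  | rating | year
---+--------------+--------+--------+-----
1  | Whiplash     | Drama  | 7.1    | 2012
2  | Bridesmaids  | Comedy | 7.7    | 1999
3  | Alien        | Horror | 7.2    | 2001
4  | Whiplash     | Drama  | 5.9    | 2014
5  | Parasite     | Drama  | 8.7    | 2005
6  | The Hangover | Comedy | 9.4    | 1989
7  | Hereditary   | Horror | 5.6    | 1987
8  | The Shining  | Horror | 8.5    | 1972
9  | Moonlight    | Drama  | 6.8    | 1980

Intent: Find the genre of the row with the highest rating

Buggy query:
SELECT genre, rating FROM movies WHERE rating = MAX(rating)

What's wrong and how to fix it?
Bug: MAX(rating) is an aggregate and cannot be used directly in WHERE

Fix: Use a subquery: WHERE rating = (SELECT MAX(rating) FROM movies)

Corrected query:
SELECT genre, rating FROM movies WHERE rating = (SELECT MAX(rating) FROM movies)

Result:
genre  | rating
-------+-------
Comedy | 9.4   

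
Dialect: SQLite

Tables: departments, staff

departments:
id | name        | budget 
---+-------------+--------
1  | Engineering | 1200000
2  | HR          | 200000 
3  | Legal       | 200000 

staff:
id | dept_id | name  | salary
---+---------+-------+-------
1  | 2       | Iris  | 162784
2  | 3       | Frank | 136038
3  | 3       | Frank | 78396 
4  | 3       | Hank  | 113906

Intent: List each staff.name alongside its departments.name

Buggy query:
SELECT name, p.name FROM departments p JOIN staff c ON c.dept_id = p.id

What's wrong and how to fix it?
Bug: Both tables have a 'name' column; the unqualified reference is ambiguous

Fix: Qualify the column with its table alias (c.name)

Corrected query:
SELECT c.name, p.name FROM departments p JOIN staff c ON c.dept_id = p.id

Result:
name  | name 
------+------
Iris  | HR   
Frank | Legal
Frank | Legal
Hank  | Legal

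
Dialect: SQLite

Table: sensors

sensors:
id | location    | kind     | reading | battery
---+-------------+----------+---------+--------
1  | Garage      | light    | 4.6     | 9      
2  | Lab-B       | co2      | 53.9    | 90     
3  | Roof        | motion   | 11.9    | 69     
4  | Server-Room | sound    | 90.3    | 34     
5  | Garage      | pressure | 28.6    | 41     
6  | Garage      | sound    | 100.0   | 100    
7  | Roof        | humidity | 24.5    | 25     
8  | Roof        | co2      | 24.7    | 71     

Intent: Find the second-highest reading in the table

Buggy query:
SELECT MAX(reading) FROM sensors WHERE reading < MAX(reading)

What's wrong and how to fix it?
Bug: The inner MAX is an aggregate inside WHERE, which is not allowed

Fix: Put the inner MAX in a scalar subquery

Corrected query:
SELECT MAX(reading) FROM sensors WHERE reading < (SELECT MAX(reading) FROM sensors)

Result:
MAX(reading)
------------
90.3        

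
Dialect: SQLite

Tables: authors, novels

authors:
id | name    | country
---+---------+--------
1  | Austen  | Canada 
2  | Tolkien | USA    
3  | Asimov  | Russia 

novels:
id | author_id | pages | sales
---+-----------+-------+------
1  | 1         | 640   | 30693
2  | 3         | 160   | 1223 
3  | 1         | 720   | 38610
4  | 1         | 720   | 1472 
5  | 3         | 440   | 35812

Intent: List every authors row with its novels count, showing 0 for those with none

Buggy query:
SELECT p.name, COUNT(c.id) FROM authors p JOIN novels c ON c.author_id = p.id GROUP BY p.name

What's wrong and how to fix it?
Bug: INNER JOIN drops authors rows that have no matching novels rows

Fix: Switch to LEFT JOIN to retain unmatched parent rows

Corrected query:
SELECT p.name, COUNT(c.id) FROM authors p LEFT JOIN novels c ON c.author_id = p.id GROUP BY p.name

Result:
name    | COUNT(c.id)
--------+------------
Asimov  | 2          
Austen  | 3          
Tolkien | 0          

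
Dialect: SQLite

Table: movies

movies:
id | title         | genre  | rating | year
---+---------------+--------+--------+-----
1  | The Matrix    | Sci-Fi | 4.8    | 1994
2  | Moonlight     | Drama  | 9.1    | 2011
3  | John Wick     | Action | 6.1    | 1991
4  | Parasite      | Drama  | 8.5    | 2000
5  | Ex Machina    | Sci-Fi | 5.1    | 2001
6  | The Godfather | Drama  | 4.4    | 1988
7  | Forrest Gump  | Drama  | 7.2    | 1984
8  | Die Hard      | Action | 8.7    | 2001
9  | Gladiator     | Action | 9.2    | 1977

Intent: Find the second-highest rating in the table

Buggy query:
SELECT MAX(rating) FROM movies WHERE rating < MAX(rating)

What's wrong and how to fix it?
Bug: MAX(rating) on the right of the comparison is an aggregate-in-WHERE error

Fix: Put the inner MAX in a scalar subquery

Corrected query:
SELECT MAX(rating) FROM movies WHERE rating < (SELECT MAX(rating) FROM movies)

Result:
MAX(rating)
-----------
9.1        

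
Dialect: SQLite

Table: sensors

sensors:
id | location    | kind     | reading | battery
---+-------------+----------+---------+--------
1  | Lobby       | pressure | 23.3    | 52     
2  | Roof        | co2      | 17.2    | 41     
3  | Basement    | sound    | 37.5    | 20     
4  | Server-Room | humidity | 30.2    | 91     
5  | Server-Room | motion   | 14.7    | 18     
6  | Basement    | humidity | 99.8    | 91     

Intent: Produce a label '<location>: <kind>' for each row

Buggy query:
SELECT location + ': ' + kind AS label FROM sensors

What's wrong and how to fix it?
Bug: '+' is numeric addition; on text columns SQLite converts them to 0 instead of concatenating

Fix: Replace + with || to concatenate text

Corrected query:
SELECT location || ': ' || kind AS label FROM sensors

Result:
label                
---------------------
Lobby: pressure      
Roof: co2            
Basement: sound      
Server-Room: humidity
Server-Room: motion  
Basement: humidity   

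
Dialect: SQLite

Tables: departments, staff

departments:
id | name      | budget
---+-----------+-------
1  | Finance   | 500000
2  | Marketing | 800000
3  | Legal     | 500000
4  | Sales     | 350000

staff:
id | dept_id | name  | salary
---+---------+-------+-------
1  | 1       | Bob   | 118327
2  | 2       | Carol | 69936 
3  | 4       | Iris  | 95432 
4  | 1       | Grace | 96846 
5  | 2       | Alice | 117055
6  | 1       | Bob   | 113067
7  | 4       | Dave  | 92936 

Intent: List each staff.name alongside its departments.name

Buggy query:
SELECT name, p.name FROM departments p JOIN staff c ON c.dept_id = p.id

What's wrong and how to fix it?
Bug: 'name' exists in both joined tables, so the database can't tell which one is meant

Fix: Prefix ambiguous columns with the table alias

Corrected query:
SELECT c.name, p.name FROM departments p JOIN staff c ON c.dept_id = p.id

Result:
name  | name     
------+----------
Bob   | Finance  
Carol | Marketing
Iris  | Sales    
Grace | Finance  
Alice | Marketing
Bob   | Finance  
Dave  | Sales    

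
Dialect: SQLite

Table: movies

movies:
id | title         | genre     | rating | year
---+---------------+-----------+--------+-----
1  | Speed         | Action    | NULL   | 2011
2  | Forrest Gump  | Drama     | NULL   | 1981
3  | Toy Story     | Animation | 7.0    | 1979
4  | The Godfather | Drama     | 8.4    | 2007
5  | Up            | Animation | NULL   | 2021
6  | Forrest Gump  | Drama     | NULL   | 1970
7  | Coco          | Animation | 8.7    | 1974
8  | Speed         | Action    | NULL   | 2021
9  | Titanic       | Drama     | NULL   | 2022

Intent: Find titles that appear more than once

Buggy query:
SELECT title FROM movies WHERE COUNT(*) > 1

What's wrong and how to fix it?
Bug: WHERE can't reference COUNT(*); aggregates are computed after WHERE

Fix: GROUP BY title, then filter groups with HAVING COUNT(*) > 1

Corrected query:
SELECT title FROM movies GROUP BY title HAVING COUNT(*) > 1

Result:
title       
------------
Forrest Gump
Speed       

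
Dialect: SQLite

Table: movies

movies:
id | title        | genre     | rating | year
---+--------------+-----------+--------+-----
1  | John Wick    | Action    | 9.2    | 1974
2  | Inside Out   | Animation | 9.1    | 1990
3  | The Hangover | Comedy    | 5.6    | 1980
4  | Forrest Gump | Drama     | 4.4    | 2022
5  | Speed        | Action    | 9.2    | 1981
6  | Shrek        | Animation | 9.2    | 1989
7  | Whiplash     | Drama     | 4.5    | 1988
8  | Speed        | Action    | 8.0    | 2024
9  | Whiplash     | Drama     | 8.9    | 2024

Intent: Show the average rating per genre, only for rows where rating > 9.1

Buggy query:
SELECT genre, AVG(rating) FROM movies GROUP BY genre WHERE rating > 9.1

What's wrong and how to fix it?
Bug: WHERE cannot follow GROUP BY

Fix: Place WHERE between FROM and GROUP BY

Corrected query:
SELECT genre, AVG(rating) FROM movies WHERE rating > 9.1 GROUP BY genre

Result:
genre     | AVG(rating)
----------+------------
Action    | 9.2        
Animation | 9.2        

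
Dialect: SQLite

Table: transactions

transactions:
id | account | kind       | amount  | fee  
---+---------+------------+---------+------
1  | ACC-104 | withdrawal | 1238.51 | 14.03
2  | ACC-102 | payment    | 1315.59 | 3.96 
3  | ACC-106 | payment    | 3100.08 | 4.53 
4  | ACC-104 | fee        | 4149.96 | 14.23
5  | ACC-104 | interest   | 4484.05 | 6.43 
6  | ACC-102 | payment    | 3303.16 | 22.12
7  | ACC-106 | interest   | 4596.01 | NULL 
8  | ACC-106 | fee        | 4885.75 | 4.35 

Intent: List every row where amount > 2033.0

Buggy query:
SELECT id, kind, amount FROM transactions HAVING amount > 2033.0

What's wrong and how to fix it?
Bug: This is a non-aggregate query (no GROUP BY, no aggregates), so in SQLite the HAVING clause is invalid here; a row-level condition belongs in WHERE

Fix: Use WHERE for row-level filtering

Corrected query:
SELECT id, kind, amount FROM transactions WHERE amount > 2033.0

Result:
id | kind     | amount 
---+----------+--------
3  | payment  | 3100.08
4  | fee      | 4149.96
5  | interest | 4484.05
6  | payment  | 3303.16
7  | interest | 4596.01
8  | fee      | 4885.75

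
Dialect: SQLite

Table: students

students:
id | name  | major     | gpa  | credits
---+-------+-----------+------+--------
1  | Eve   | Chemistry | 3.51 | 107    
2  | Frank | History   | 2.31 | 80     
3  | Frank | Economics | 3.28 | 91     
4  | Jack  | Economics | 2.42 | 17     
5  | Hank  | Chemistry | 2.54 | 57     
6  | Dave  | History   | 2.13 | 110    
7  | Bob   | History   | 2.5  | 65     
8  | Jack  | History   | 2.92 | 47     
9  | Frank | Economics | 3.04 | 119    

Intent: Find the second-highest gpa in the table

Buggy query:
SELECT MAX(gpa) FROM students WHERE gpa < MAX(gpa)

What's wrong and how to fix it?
Bug: MAX(gpa) on the right of the comparison is an aggregate-in-WHERE error

Fix: Put the inner MAX in a scalar subquery

Corrected query:
SELECT MAX(gpa) FROM students WHERE gpa < (SELECT MAX(gpa) FROM students)

Result:
MAX(gpa)
--------
3.28    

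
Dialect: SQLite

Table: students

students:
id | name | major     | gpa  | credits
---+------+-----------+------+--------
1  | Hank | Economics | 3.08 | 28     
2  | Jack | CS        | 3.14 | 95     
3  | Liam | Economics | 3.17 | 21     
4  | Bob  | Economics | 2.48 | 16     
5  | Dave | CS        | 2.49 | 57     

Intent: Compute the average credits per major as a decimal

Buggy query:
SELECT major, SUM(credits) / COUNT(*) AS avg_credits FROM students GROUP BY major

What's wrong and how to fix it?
Bug: Both operands are integers, so '/' performs integer division and truncates

Fix: Cast one side to REAL so the division keeps the fractional part

Corrected query:
SELECT major, SUM(credits) * 1.0 / COUNT(*) AS avg_credits FROM students GROUP BY major

Result:
major     | avg_credits
----------+------------
CS        | 76         
Economics | 21.666667  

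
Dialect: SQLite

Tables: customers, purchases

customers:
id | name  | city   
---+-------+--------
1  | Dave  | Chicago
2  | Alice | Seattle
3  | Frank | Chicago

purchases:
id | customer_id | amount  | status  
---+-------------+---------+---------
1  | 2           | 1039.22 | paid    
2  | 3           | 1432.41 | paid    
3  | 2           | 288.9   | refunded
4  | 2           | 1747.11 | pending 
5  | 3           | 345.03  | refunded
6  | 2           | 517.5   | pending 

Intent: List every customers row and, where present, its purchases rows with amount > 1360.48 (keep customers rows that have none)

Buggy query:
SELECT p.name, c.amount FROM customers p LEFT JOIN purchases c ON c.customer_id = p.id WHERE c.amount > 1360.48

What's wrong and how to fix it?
Bug: Filtering c.amount in WHERE discards the NULL rows produced by LEFT JOIN, turning it into an inner join

Fix: Move the right-table condition into the ON clause so unmatched parents are kept

Corrected query:
SELECT p.name, c.amount FROM customers p LEFT JOIN purchases c ON c.customer_id = p.id AND c.amount > 1360.48

Result:
name  | amount 
------+--------
Dave  | NULL   
Alice | 1747.11
Frank | 1432.41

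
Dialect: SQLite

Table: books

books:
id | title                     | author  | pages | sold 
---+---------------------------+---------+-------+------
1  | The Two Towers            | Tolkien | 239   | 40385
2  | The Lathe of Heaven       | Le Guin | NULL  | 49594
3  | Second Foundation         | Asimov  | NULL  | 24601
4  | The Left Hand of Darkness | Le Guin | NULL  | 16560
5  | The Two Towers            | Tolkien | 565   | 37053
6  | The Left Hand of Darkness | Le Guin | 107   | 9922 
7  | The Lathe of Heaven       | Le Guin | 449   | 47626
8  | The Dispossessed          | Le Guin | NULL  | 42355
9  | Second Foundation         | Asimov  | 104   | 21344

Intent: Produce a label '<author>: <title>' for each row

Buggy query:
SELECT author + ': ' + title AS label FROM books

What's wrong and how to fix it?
Bug: '+' is numeric addition; on text columns SQLite converts them to 0 instead of concatenating

Fix: Use the || operator for string concatenation

Corrected query:
SELECT author || ': ' || title AS label FROM books

Result:
label                             
----------------------------------
Tolkien: The Two Towers           
Le Guin: The Lathe of Heaven      
Asimov: Second Foundation         
Le Guin: The Left Hand of Darkness
Tolkien: The Two Towers           
Le Guin: The Left Hand of Darkness
Le Guin: The Lathe of Heaven      
Le Guin: The Dispossessed         
Asimov: Second Foundation         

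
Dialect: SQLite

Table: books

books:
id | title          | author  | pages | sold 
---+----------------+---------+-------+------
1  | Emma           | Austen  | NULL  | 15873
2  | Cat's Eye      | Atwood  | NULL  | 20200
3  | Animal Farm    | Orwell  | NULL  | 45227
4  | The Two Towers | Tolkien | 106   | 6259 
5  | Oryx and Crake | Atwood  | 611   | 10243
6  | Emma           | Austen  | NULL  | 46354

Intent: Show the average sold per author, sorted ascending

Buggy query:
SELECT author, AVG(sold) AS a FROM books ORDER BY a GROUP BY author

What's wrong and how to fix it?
Bug: ORDER BY appears before GROUP BY; SQL clause order requires GROUP BY first

Fix: Move ORDER BY to the end, after GROUP BY

Corrected query:
SELECT author, AVG(sold) AS a FROM books GROUP BY author ORDER BY a

Result:
author  | a      
--------+--------
Tolkien | 6259   
Atwood  | 15221.5
Austen  | 31113.5
Orwell  | 45227  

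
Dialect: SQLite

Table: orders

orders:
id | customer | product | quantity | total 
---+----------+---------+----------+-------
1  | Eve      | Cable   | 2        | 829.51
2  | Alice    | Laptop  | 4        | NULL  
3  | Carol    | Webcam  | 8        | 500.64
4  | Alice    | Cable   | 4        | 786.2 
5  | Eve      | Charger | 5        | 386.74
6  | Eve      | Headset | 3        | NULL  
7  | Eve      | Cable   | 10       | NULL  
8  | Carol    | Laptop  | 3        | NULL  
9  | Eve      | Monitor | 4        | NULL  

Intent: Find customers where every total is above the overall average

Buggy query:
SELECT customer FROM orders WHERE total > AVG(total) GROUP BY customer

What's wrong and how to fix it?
Bug: WHERE evaluates per row before aggregation, so AVG() is unavailable

Fix: Use a subquery for AVG and a HAVING MIN(...) filter so the condition holds for every row in the group

Corrected query:
SELECT customer FROM orders GROUP BY customer HAVING MIN(total) > (SELECT AVG(total) FROM orders)

Result:
customer
--------
Alice   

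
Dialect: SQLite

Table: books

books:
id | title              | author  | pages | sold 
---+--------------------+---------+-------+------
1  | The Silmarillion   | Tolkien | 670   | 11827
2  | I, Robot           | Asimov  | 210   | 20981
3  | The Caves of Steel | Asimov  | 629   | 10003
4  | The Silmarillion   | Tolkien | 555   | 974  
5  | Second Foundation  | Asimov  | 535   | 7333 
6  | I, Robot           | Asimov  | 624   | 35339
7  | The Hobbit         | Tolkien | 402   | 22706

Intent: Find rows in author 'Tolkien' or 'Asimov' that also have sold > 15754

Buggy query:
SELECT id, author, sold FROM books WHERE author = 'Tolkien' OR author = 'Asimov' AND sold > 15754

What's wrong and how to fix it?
Bug: Without parentheses, AND is evaluated before OR, so the sold filter only applies to the 'Asimov' branch

Fix: Add parentheses around the OR so the AND applies to both alternatives

Corrected query:
SELECT id, author, sold FROM books WHERE (author = 'Tolkien' OR author = 'Asimov') AND sold > 15754

Result:
id | author  | sold 
---+---------+------
2  | Asimov  | 20981
6  | Asimov  | 35339
7  | Tolkien | 22706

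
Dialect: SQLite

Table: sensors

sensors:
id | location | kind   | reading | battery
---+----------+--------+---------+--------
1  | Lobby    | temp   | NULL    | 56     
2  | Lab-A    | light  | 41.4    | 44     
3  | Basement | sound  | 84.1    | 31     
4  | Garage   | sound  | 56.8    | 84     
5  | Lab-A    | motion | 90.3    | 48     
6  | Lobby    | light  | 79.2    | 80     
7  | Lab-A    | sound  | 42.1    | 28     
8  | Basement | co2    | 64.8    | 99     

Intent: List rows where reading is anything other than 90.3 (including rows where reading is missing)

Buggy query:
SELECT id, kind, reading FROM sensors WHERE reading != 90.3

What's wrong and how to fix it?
Bug: Inequality against NULL is unknown, not true; rows with NULL are dropped

Fix: Handle NULL separately with IS NULL alongside the inequality

Corrected query:
SELECT id, kind, reading FROM sensors WHERE reading != 90.3 OR reading IS NULL

Result:
id | kind  | reading
---+-------+--------
1  | temp  | NULL   
2  | light | 41.4   
3  | sound | 84.1   
4  | sound | 56.8   
6  | light | 79.2   
7  | sound | 42.1   
8  | co2   | 64.8   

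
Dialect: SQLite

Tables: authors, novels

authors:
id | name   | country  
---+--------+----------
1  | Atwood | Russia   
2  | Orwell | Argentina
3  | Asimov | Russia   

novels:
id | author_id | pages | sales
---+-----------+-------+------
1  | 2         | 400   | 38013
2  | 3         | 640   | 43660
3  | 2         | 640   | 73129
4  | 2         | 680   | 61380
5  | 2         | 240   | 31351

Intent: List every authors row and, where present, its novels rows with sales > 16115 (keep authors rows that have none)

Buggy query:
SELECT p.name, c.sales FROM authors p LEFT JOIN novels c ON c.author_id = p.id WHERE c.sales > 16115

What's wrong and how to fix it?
Bug: A WHERE condition on the right-hand table after LEFT JOIN drops unmatched parents

Fix: Move the right-table condition into the ON clause so unmatched parents are kept

Corrected query:
SELECT p.name, c.sales FROM authors p LEFT JOIN novels c ON c.author_id = p.id AND c.sales > 16115

Result:
name   | sales
-------+------
Atwood | NULL 
Orwell | 31351
Orwell | 38013
Orwell | 61380
Orwell | 73129
Asimov | 43660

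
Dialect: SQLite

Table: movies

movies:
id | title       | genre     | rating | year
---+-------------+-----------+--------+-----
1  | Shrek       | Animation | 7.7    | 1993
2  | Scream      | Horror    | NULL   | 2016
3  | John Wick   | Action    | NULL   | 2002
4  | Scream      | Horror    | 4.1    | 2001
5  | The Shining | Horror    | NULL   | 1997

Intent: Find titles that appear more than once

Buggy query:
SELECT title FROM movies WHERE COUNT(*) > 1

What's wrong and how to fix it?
Bug: WHERE can't reference COUNT(*); aggregates are computed after WHERE

Fix: Group first, then use HAVING for the count condition

Corrected query:
SELECT title FROM movies GROUP BY title HAVING COUNT(*) > 1

Result:
title 
------
Scream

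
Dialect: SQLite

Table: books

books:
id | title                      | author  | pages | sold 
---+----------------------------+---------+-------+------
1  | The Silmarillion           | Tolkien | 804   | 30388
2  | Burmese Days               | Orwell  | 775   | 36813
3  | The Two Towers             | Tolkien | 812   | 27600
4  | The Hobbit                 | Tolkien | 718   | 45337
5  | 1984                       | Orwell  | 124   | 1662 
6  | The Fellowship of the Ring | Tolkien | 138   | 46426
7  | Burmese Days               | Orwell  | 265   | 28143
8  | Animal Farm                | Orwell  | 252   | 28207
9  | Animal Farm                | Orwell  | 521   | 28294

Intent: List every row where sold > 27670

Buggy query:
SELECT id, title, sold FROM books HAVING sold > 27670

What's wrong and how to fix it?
Bug: HAVING filters the output of aggregation, but this query has no GROUP BY and no aggregate functions, so SQLite rejects it (HAVING clause on a non-aggregate query); the condition here is per row

Fix: Replace HAVING with WHERE since the condition applies to individual rows

Corrected query:
SELECT id, title, sold FROM books WHERE sold > 27670

Result:
id | title                      | sold 
---+----------------------------+------
1  | The Silmarillion           | 30388
2  | Burmese Days               | 36813
4  | The Hobbit                 | 45337
6  | The Fellowship of the Ring | 46426
7  | Burmese Days               | 28143
8  | Animal Farm                | 28207
9  | Animal Farm                | 28294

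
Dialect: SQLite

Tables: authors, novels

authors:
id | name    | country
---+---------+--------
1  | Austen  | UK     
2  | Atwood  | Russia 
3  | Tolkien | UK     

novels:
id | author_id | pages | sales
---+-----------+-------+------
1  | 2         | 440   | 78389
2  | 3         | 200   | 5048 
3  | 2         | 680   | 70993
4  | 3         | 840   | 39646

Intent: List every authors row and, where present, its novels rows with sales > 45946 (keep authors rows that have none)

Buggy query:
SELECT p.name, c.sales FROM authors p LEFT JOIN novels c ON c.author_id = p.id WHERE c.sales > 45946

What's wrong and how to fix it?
Bug: Filtering c.sales in WHERE discards the NULL rows produced by LEFT JOIN, turning it into an inner join

Fix: Move the right-table condition into the ON clause so unmatched parents are kept

Corrected query:
SELECT p.name, c.sales FROM authors p LEFT JOIN novels c ON c.author_id = p.id AND c.sales > 45946

Result:
name    | sales
--------+------
Austen  | NULL 
Atwood  | 70993
Atwood  | 78389
Tolkien | NULL 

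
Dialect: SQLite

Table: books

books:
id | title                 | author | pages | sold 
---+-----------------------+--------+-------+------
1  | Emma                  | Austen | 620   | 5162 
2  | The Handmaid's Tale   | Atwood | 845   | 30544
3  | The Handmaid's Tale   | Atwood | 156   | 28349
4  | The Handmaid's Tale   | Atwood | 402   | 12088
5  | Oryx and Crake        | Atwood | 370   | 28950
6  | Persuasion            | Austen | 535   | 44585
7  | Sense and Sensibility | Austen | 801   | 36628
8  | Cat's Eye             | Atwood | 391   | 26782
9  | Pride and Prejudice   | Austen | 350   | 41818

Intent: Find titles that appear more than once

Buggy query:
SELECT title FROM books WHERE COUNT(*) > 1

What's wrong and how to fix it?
Bug: COUNT(*) is an aggregate and cannot be used in WHERE

Fix: GROUP BY title, then filter groups with HAVING COUNT(*) > 1

Corrected query:
SELECT title FROM books GROUP BY title HAVING COUNT(*) > 1

Result:
title              
-------------------
The Handmaid's Tale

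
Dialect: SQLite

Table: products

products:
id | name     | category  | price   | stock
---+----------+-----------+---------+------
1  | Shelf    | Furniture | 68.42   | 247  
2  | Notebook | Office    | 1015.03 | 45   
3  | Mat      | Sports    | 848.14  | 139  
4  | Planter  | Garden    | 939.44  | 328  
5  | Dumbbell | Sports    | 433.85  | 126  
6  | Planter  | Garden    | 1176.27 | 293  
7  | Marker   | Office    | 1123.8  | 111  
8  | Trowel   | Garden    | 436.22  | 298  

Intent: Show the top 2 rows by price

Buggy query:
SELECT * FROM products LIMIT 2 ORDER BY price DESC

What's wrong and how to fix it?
Bug: LIMIT must come after ORDER BY

Fix: Sort with ORDER BY, then apply LIMIT

Corrected query:
SELECT * FROM products ORDER BY price DESC LIMIT 2

Result:
id | name    | category | price   | stock
---+---------+----------+---------+------
6  | Planter | Garden   | 1176.27 | 293  
7  | Marker  | Office   | 1123.8  | 111  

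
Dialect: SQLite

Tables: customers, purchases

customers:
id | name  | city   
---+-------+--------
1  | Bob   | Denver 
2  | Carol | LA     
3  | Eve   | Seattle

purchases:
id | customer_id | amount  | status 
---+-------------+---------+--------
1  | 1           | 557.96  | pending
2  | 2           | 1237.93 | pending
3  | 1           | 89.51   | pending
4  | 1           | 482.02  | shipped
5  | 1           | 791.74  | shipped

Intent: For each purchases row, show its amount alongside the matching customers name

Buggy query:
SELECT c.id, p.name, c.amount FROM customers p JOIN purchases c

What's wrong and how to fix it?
Bug: JOIN with no ON clause produces a cartesian product; every purchases row pairs with every customers row

Fix: Add ON c.customer_id = p.id to the JOIN

Corrected query:
SELECT c.id, p.name, c.amount FROM customers p JOIN purchases c ON c.customer_id = p.id

Result:
id | name  | amount 
---+-------+--------
1  | Bob   | 557.96 
2  | Carol | 1237.93
3  | Bob   | 89.51  
4  | Bob   | 482.02 
5  | Bob   | 791.74 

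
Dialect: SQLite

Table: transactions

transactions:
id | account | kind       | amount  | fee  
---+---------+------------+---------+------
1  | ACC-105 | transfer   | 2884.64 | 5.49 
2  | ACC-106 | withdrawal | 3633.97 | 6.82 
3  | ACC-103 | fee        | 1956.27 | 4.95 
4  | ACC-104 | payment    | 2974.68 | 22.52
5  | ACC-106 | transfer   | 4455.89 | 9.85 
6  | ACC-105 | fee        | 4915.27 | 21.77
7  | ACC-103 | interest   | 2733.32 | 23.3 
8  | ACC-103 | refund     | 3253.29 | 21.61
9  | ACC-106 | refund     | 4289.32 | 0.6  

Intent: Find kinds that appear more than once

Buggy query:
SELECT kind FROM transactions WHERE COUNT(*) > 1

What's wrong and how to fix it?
Bug: WHERE can't reference COUNT(*); aggregates are computed after WHERE

Fix: Group first, then use HAVING for the count condition

Corrected query:
SELECT kind FROM transactions GROUP BY kind HAVING COUNT(*) > 1

Result:
kind    
--------
fee     
refund  
transfer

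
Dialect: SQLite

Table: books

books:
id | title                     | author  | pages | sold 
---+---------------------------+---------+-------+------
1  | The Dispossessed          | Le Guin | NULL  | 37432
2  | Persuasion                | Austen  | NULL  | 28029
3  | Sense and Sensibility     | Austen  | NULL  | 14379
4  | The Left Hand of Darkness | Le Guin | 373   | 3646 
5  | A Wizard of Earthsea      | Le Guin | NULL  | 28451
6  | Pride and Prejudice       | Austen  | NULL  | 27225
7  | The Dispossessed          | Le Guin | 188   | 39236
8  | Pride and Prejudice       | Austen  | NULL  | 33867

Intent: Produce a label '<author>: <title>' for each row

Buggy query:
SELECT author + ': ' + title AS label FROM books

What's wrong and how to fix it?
Bug: SQLite uses || for string concatenation; + coerces text to numbers (yielding 0)

Fix: Use the || operator for string concatenation

Corrected query:
SELECT author || ': ' || title AS label FROM books

Result:
label                             
----------------------------------
Le Guin: The Dispossessed         
Austen: Persuasion                
Austen: Sense and Sensibility     
Le Guin: The Left Hand of Darkness
Le Guin: A Wizard of Earthsea     
Austen: Pride and Prejudice       
Le Guin: The Dispossessed         
Austen: Pride and Prejudice       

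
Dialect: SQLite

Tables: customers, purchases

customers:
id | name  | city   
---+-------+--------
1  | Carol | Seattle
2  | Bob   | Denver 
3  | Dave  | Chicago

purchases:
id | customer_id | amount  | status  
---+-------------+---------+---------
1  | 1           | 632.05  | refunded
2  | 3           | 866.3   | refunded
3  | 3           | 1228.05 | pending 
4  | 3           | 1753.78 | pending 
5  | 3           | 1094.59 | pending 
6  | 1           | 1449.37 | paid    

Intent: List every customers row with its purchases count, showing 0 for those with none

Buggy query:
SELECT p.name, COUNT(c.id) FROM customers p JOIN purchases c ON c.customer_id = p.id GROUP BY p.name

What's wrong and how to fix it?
Bug: An inner join excludes parents with zero children

Fix: Use LEFT JOIN so parents without children still appear (COUNT(c.id) gives 0)

Corrected query:
SELECT p.name, COUNT(c.id) FROM customers p LEFT JOIN purchases c ON c.customer_id = p.id GROUP BY p.name

Result:
name  | COUNT(c.id)
------+------------
Bob   | 0          
Carol | 2          
Dave  | 4          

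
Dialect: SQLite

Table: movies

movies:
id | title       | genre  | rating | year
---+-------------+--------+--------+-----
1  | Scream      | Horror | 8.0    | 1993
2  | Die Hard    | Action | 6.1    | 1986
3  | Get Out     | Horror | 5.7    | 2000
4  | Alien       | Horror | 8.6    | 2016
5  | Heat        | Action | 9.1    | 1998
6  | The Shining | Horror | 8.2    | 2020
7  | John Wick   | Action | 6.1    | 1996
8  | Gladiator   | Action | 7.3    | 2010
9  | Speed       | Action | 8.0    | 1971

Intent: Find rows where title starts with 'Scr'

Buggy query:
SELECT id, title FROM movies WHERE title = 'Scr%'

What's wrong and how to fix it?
Bug: '=' compares the literal string including the % character; pattern matching needs LIKE

Fix: Use LIKE for wildcard pattern matching

Corrected query:
SELECT id, title FROM movies WHERE title LIKE 'Scr%'

Result:
id | title 
---+-------
1  | Scream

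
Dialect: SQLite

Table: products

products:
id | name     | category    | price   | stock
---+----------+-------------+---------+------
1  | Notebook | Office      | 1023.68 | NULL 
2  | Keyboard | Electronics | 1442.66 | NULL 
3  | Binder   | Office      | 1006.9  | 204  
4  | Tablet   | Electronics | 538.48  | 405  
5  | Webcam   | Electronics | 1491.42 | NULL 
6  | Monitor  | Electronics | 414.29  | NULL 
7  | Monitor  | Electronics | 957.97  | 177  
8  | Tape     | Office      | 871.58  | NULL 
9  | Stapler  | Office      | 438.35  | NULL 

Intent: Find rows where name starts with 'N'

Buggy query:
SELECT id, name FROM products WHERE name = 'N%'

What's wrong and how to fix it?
Bug: Wildcards only work with LIKE; '=' treats '%' as a literal character

Fix: Use LIKE for wildcard pattern matching

Corrected query:
SELECT id, name FROM products WHERE name LIKE 'N%'

Result:
id | name    
---+---------
1  | Notebook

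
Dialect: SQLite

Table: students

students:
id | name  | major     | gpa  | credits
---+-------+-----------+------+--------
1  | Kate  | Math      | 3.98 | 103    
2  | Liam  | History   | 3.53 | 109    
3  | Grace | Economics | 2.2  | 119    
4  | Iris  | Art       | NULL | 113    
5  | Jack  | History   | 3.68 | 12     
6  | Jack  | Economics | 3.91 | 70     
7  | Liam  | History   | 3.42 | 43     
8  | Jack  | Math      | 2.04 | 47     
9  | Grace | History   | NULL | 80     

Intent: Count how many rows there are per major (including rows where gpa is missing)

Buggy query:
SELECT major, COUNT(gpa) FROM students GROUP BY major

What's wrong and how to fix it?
Bug: COUNT(column) counts non-NULL values only; rows with NULL gpa aren't counted

Fix: Replace COUNT(gpa) with COUNT(*)

Corrected query:
SELECT major, COUNT(*) FROM students GROUP BY major

Result:
major     | COUNT(*)
----------+---------
Art       | 1       
Economics | 2       
History   | 4       
Math      | 2       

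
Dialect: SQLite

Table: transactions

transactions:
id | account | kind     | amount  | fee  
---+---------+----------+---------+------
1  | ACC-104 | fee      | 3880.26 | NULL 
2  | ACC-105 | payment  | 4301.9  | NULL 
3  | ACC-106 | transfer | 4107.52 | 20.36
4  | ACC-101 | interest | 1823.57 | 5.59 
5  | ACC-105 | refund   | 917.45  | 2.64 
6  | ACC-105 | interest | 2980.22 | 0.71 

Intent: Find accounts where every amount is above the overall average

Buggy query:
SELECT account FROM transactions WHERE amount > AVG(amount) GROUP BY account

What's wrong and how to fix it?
Bug: WHERE evaluates per row before aggregation, so AVG() is unavailable

Fix: Use a subquery for AVG and a HAVING MIN(...) filter so the condition holds for every row in the group

Corrected query:
SELECT account FROM transactions GROUP BY account HAVING MIN(amount) > (SELECT AVG(amount) FROM transactions)

Result:
account
-------
ACC-104
ACC-106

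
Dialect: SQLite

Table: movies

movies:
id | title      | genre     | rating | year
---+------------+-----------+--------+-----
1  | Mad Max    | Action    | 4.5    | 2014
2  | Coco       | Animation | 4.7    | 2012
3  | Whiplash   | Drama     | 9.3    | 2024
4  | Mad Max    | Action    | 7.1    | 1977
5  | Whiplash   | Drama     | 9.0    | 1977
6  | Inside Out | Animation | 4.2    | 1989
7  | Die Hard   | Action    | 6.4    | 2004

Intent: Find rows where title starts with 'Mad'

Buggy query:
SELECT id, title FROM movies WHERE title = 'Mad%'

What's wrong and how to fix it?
Bug: '=' compares the literal string including the % character; pattern matching needs LIKE

Fix: Use LIKE for wildcard pattern matching

Corrected query:
SELECT id, title FROM movies WHERE title LIKE 'Mad%'

Result:
id | title  
---+--------
1  | Mad Max
4  | Mad Max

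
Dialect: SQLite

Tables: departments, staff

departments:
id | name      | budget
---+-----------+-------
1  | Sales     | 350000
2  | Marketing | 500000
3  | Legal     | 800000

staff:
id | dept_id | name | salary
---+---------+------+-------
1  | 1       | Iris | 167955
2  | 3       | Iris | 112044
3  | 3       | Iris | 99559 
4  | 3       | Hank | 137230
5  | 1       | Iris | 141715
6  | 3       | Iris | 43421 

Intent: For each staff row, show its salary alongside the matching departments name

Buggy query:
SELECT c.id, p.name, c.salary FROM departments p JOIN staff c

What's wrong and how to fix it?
Bug: JOIN with no ON clause produces a cartesian product; every staff row pairs with every departments row

Fix: Add ON c.dept_id = p.id to the JOIN

Corrected query:
SELECT c.id, p.name, c.salary FROM departments p JOIN staff c ON c.dept_id = p.id

Result:
id | name  | salary
---+-------+-------
1  | Sales | 167955
2  | Legal | 112044
3  | Legal | 99559 
4  | Legal | 137230
5  | Sales | 141715
6  | Legal | 43421 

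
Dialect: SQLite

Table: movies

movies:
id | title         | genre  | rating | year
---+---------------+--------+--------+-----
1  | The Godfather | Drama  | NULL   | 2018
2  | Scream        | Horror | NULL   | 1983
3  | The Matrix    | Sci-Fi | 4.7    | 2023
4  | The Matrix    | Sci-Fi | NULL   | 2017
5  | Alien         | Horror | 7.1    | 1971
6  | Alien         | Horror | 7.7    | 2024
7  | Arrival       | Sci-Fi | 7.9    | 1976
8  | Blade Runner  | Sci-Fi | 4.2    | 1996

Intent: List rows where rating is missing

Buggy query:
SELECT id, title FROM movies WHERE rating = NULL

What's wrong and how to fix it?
Bug: '= NULL' is always unknown in SQL three-valued logic, so no rows match

Fix: Use IS NULL to test for NULL

Corrected query:
SELECT id, title FROM movies WHERE rating IS NULL

Result:
id | title        
---+--------------
1  | The Godfather
2  | Scream       
4  | The Matrix   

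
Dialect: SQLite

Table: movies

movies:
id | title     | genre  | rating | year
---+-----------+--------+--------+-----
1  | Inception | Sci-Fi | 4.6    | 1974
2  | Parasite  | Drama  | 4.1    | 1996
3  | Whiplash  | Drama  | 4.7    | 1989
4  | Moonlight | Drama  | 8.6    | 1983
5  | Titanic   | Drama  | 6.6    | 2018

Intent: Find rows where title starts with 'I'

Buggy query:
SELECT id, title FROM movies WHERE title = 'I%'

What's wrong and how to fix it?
Bug: Wildcards only work with LIKE; '=' treats '%' as a literal character

Fix: Replace '=' with LIKE so 'I%' is treated as a pattern

Corrected query:
SELECT id, title FROM movies WHERE title LIKE 'I%'

Result:
id | title    
---+----------
1  | Inception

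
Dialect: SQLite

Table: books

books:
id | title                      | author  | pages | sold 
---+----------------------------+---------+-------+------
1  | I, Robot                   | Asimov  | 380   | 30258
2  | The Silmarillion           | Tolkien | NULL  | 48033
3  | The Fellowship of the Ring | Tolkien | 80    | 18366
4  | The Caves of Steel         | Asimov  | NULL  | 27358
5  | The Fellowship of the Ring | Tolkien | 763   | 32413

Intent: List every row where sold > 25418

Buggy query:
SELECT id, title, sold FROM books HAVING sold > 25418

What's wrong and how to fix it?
Bug: HAVING filters the output of aggregation, but this query has no GROUP BY and no aggregate functions, so SQLite rejects it (HAVING clause on a non-aggregate query); the condition here is per row

Fix: Use WHERE for row-level filtering

Corrected query:
SELECT id, title, sold FROM books WHERE sold > 25418

Result:
id | title                      | sold 
---+----------------------------+------
1  | I, Robot                   | 30258
2  | The Silmarillion           | 48033
4  | The Caves of Steel         | 27358
5  | The Fellowship of the Ring | 32413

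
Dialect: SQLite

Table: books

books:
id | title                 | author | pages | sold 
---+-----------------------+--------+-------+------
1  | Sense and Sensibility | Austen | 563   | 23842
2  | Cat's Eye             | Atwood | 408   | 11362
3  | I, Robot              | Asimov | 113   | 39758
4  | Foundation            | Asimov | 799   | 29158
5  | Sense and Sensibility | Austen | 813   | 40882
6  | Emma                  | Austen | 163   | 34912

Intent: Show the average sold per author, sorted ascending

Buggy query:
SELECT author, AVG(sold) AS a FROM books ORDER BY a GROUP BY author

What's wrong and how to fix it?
Bug: ORDER BY appears before GROUP BY; SQL clause order requires GROUP BY first

Fix: Move ORDER BY to the end, after GROUP BY

Corrected query:
SELECT author, AVG(sold) AS a FROM books GROUP BY author ORDER BY a

Result:
author | a    
-------+------
Atwood | 11362
Austen | 33212
Asimov | 34458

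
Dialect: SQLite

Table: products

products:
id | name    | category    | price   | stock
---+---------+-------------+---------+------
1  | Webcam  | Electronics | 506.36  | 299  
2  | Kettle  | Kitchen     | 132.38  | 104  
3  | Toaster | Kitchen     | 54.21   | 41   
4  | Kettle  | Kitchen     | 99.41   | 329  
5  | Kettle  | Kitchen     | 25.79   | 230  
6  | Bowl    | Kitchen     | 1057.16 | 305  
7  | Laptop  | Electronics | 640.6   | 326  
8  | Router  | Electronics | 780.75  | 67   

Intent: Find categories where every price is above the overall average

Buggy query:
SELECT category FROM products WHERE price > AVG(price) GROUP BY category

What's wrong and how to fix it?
Bug: WHERE evaluates per row before aggregation, so AVG() is unavailable

Fix: Compute the overall average in a scalar subquery and compare each group's MIN against it in HAVING

Corrected query:
SELECT category FROM products GROUP BY category HAVING MIN(price) > (SELECT AVG(price) FROM products)

Result:
category   
-----------
Electronics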